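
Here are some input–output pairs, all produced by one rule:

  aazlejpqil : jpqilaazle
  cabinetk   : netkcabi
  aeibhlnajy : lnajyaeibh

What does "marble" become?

Looking at the pairs, the operation is to swap the front and back halves of the string.
Applying that to "marble" gives "blemar".

blemar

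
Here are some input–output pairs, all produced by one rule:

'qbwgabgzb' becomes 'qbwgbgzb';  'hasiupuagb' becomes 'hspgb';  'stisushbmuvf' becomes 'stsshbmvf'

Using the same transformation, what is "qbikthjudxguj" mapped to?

qbkthjdxgj

Looking at the pairs, the operation is to remove every vowel.
For "qbikthjudxguj" the result is "qbkthjdxgj".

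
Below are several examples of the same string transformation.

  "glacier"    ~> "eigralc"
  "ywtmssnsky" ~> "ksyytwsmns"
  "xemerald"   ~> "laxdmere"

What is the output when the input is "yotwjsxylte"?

tlyetojwxsy

What's happening: move the last 3 characters to the front (rotate right by 3), then swap each adjacent pair of characters (1↔2, 3↔4, ...).
Applying both steps to "yotwjsxylte": "lteyotwjsxy", then "tlyetojwxsy".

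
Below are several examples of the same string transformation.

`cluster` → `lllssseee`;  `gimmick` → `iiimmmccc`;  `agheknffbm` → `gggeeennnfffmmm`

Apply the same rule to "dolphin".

ooopppiii

The transformation: keep every other character starting from the second (positions 2nd, 4th, 6th, ...), then repeat every character 3 times.
Applying both steps to "dolphin": "opi", then "ooopppiii".
(Check on "cluster": → "lse" → "lllssseee" ✓)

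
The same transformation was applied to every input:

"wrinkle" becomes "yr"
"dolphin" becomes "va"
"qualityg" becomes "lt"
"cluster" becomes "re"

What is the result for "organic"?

vp

Looking at the pairs, the operation is to shift every letter 13 places forward in the alphabet (wrapping around) — i.e. ROT13, then keep only the last 2 characters.
For "organic" the result is "vp".
(Check on "cluster": → "pyhfgre" → "re" ✓)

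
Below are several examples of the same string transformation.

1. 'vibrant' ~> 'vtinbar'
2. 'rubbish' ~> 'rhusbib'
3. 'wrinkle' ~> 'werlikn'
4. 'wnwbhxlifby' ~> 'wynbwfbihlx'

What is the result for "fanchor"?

The pattern: take characters alternately from the front and the back (1st, last, 2nd, 2nd-last, ...).
"fanchor" → "fraonhc".

fraonhc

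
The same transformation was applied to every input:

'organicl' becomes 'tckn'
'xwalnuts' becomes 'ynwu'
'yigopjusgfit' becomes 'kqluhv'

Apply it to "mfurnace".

Rule — keep every other character starting from the second (positions 2nd, 4th, 6th, ...), then shift every letter 2 places forward in the alphabet (wrapping around).
Applying both steps to "mfurnace": "frae", then "htcg".

htcg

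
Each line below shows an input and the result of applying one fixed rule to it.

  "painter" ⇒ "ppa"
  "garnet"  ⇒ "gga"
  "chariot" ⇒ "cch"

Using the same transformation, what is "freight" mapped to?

The rule is to double every character, then keep only the first 3 characters.
"freight" → "ffrreeiigghhtt" → "ffr".

ffr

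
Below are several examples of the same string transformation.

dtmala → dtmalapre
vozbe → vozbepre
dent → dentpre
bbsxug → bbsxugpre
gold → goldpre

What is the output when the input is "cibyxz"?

cibyxzpre

The transformation: append "pre".
On "cibyxz" that produces "cibyxzpre".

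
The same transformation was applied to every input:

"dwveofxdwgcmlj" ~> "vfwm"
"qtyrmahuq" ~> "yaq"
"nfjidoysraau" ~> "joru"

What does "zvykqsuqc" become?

The pattern: keep one character in every 3, starting at position 3 (positions 3rd, 6th, 9th, ...).
So "zvykqsuqc" becomes "ysc".

ysc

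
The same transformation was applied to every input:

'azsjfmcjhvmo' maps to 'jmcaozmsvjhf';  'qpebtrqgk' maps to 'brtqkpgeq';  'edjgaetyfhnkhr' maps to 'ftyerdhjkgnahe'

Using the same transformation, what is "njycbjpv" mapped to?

jcbnvjpy

What's happening: take characters alternately from the front and the back (1st, last, 2nd, 2nd-last, ...), then move the last 3 characters to the front (rotate right by 3).
For "njycbjpv", step one produces "nvjpyjcb"; step two turns that into "jcbnvjpy".
(Check on "edjgaetyfhnkhr": → "erdhjkgnahefty" → "ftyerdhjkgnahe" ✓)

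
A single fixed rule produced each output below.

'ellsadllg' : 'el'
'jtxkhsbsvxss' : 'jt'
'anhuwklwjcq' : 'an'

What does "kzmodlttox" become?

What's happening: keep only the first 2 characters.
Doing the same to "kzmodlttox": "kz".

kz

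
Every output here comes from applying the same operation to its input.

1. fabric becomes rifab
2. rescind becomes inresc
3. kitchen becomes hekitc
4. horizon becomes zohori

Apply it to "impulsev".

The pattern: delete the last character, then move the last 2 characters to the front (rotate right by 2).
Applying that to "impulsev" gives "seimpul".

seimpul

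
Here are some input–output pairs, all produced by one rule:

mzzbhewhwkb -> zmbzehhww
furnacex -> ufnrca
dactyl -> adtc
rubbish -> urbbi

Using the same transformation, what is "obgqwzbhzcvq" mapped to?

In each case the input is transformed by: delete the last 2 characters, then swap each adjacent pair of characters (1↔2, 3↔4, ...).
Doing the same to "obgqwzbhzcvq": "boqgzwhbcz".

boqgzwhbcz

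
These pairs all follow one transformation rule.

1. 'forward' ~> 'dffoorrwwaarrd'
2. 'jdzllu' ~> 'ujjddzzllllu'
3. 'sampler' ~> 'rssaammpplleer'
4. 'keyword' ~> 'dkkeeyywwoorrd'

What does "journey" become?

yjjoouurrnneey

Rule — double every character, then move the last character to the front.
For "journey", step one produces "jjoouurrnneeyy"; step two turns that into "yjjoouurrnneey".
(Check on "keyword": → "kkeeyywwoorrdd" → "dkkeeyywwoorrd" ✓)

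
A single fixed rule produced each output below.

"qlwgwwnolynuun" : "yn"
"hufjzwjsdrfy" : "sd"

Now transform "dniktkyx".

kt

Each output is the input with this applied: move the last 3 characters to the front (rotate right by 3), then keep only the last 2 characters.
"dniktkyx" → "kt".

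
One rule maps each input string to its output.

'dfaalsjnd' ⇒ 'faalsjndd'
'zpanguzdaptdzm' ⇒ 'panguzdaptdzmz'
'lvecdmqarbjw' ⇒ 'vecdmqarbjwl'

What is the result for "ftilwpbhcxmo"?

The rule is to move the first character to the end.
"ftilwpbhcxmo" → "tilwpbhcxmof".

tilwpbhcxmof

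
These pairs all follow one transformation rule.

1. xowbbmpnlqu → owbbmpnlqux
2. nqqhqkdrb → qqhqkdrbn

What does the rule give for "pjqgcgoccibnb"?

Each output is the input with this applied: move the first character to the end.
So "pjqgcgoccibnb" becomes "jqgcgoccibnbp".

jqgcgoccibnbp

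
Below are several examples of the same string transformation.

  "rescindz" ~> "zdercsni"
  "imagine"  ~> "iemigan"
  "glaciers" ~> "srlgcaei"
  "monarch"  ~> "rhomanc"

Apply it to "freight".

gtrfieh

The rule is to swap each adjacent pair of characters (1↔2, 3↔4, ...), then move the last 2 characters to the front (rotate right by 2).
Starting from "freight": after the first operation, "rfiehgt"; after the second, "gtrfieh".
(Check on "rescindz": → "ercsnizd" → "zdercsni" ✓)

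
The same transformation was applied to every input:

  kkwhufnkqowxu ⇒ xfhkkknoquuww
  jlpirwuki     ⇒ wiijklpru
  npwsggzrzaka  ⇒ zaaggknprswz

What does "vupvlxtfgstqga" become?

xafgglpqsttuvv

The transformation: sort the characters into alphabetical order, then move the last character to the front.
Starting from "vupvlxtfgstqga": after the first operation, "afgglpqsttuvvx"; after the second, "xafgglpqsttuvv".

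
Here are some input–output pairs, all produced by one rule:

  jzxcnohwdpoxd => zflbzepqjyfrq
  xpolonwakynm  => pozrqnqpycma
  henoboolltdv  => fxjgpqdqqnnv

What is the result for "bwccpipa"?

rcdyeerk

The pattern: shift every letter 2 places forward in the alphabet (wrapping around), then move the last 2 characters to the front (rotate right by 2).
Starting from "bwccpipa": after the first operation, "dyeerkrc"; after the second, "rcdyeerk".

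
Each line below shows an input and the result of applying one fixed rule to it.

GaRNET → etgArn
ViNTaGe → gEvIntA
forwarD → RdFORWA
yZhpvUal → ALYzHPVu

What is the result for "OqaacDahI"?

HioQAACdA

Each output is the input with this applied: move the last 2 characters to the front (rotate right by 2), then flip the case of every letter.
"OqaacDahI" → "hIOqaacDa" → "HioQAACdA".
(Check on "GaRNET": → "ETGaRN" → "etgArn" ✓)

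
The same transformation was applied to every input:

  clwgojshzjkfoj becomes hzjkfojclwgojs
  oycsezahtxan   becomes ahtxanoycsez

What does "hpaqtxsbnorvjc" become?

Each output is the input with this applied: swap the front and back halves of the string.
Doing the same to "hpaqtxsbnorvjc": "bnorvjchpaqtxs".

bnorvjchpaqtxs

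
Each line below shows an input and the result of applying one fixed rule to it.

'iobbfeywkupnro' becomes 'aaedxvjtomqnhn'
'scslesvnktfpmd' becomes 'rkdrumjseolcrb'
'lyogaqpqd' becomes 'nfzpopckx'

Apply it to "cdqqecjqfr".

ppdbipeqbc

Looking at the pairs, the operation is to shift every letter 1 place backward in the alphabet (wrapping around), then move the first 2 characters to the end (rotate left by 2).
"cdqqecjqfr" → "bcppdbipeq" → "ppdbipeqbc".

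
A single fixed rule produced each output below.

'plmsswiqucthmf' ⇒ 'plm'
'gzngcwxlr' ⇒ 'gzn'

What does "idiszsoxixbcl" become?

Rule — keep only the first 3 characters.
On "idiszsoxixbcl" that produces "idi".

idi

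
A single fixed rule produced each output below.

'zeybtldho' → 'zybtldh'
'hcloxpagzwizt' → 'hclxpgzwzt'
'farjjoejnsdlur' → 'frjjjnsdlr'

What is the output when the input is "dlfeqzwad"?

dlfqzwd

Looking at the pairs, the operation is to remove every vowel.
On "dlfeqzwad" that produces "dlfqzwd".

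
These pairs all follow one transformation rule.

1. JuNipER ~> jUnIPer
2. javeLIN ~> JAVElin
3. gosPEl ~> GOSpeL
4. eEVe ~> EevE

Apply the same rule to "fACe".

Each output is the input with this applied: flip the case of every letter.
So "fACe" becomes "FacE".

FacE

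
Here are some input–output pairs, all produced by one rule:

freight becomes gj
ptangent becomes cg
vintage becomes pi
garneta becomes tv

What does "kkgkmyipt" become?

iav

The transformation: keep one character in every 3, starting at position 3 (positions 3rd, 6th, 9th, ...), then shift every letter 2 places forward in the alphabet (wrapping around).
Working it through for "kkgkmyipt": intermediate "gyt", final "iav".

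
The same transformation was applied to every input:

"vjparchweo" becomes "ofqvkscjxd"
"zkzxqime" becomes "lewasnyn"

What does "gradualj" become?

riozxufo

Each output is the input with this applied: move the first 3 characters to the end (rotate left by 3), then shift every letter 12 places backward in the alphabet (wrapping around).
"gradualj" → "dualjgra" → "riozxufo".
(Check on "vjparchweo": → "archweovjp" → "ofqvkscjxd" ✓)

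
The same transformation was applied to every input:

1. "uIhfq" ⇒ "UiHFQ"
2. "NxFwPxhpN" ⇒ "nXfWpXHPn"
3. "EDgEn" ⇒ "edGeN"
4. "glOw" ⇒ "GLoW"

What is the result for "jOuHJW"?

JoUhjw

In each case the input is transformed by: flip the case of every letter.
Applying that to "jOuHJW" gives "JoUhjw".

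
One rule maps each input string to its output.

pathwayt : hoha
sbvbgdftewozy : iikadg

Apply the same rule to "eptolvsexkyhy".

The pattern: keep every other character starting from the second (positions 2nd, 4th, 6th, ...), then shift every letter 7 places forward in the alphabet (wrapping around).
Working it through for "eptolvsexkyhy": intermediate "povekh", final "wvclro".

wvclro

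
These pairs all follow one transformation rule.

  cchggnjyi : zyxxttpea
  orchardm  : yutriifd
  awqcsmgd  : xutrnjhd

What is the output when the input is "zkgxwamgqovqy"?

What's happening: shift every letter 9 places backward in the alphabet (wrapping around), then sort the characters into reverse alphabetical order.
Applying both steps to "zkgxwamgqovqy": "qbxonrdxhfmhp", then "xxrqponmhhfdb".

xxrqponmhhfdb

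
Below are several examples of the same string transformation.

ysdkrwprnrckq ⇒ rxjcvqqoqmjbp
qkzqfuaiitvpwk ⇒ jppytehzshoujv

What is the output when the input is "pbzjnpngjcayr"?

Looking at the pairs, the operation is to swap each adjacent pair of characters (1↔2, 3↔4, ...), then shift every letter 1 place backward in the alphabet (wrapping around).
Applying both steps to "pbzjnpngjcayr": "bpjzpngncjyar", then "aoiyomfmbixzq".

aoiyomfmbixzq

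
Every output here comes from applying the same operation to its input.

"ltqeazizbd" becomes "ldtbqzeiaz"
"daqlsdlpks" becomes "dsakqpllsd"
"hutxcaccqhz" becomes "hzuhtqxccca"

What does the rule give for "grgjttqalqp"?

gprqgljatqt

The rule is to take characters alternately from the front and the back (1st, last, 2nd, 2nd-last, ...).
On "grgjttqalqp" that produces "gprqgljatqt".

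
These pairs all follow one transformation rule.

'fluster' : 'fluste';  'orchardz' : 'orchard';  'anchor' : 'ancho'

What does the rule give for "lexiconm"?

Looking at the pairs, the operation is to delete the last character.
On "lexiconm" that produces "lexicon".

lexicon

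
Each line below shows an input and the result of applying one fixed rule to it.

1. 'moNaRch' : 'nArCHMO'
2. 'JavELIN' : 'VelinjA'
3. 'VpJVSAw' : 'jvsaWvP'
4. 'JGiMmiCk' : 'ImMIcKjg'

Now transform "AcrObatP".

Looking at the pairs, the operation is to move the first 2 characters to the end (rotate left by 2), then flip the case of every letter.
Working it through for "AcrObatP": intermediate "rObatPAc", final "RoBATpaC".

RoBATpaC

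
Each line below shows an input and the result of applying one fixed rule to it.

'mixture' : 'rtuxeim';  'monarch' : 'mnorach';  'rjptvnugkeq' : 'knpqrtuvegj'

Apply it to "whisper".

prswehi

Each output is the input with this applied: sort the characters into alphabetical order, then move the first 3 characters to the end (rotate left by 3).
Working it through for "whisper": intermediate "ehiprsw", final "prswehi".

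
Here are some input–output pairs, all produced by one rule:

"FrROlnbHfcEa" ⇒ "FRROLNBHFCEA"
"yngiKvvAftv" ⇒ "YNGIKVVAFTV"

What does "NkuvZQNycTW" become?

NKUVZQNYCTW

What's happening: convert every letter to uppercase.
For "NkuvZQNycTW" the result is "NKUVZQNYCTW".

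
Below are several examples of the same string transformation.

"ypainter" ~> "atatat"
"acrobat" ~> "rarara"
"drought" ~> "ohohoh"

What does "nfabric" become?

aiaiai

The transformation: keep one character in every 3, starting at position 3 (positions 3rd, 6th, 9th, ...), then write the whole string 3 times in a row.
Starting from "nfabric": after the first operation, "ai"; after the second, "aiaiai".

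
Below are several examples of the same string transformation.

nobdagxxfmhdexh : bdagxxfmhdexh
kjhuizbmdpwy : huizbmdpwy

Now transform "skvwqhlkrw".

What's happening: delete the first 2 characters.
So "skvwqhlkrw" becomes "vwqhlkrw".

vwqhlkrw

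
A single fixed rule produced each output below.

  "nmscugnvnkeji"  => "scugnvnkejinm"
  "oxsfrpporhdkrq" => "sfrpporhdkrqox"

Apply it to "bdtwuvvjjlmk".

The transformation: move the first 2 characters to the end (rotate left by 2).
Doing the same to "bdtwuvvjjlmk": "twuvvjjlmkbd".

twuvvjjlmkbd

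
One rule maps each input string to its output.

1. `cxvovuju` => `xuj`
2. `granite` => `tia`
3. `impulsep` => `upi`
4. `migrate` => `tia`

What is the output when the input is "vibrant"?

Looking at the pairs, the operation is to sort the characters into reverse alphabetical order, then keep one character in every 3, starting at position 1 (positions 1st, 4th, 7th, ...).
"vibrant" → "vtrniba" → "vna".

vna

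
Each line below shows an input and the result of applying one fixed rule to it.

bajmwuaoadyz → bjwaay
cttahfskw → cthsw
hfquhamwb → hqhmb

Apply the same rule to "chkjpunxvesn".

Rule — keep every other character starting from the first (positions 1st, 3rd, 5th, ...).
So "chkjpunxvesn" becomes "ckpnvs".

ckpnvs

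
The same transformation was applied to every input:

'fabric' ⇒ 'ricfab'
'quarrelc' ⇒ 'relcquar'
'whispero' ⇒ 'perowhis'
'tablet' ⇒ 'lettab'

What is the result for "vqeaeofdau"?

ofdauvqeae

The transformation: swap the front and back halves of the string.
Doing the same to "vqeaeofdau": "ofdauvqeae".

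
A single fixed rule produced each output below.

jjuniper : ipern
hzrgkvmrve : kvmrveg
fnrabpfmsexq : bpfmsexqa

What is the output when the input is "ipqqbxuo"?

What's happening: delete the first 3 characters, then move the first character to the end.
"ipqqbxuo" → "qbxuo" → "bxuoq".
(Check on "jjuniper": → "niper" → "ipern" ✓)

bxuoq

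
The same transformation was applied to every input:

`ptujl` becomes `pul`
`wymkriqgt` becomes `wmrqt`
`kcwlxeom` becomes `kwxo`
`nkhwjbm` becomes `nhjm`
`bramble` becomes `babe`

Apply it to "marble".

In each case the input is transformed by: keep every other character starting from the first (positions 1st, 3rd, 5th, ...).
"marble" → "mrl".

mrl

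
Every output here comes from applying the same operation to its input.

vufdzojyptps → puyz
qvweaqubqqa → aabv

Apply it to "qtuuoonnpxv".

The rule is to keep one character in every 3, starting at position 2 (positions 2nd, 5th, 8th, ...), then sort the characters into alphabetical order.
For "qtuuoonnpxv", step one produces "tonv"; step two turns that into "notv".

notv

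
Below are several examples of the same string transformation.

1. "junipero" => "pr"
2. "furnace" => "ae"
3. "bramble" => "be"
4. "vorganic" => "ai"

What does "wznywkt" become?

wt

In each case the input is transformed by: keep every other character starting from the first (positions 1st, 3rd, 5th, ...), then delete the first 2 characters.
For "wznywkt", step one produces "wnwt"; step two turns that into "wt".
(Check on "bramble": → "babe" → "be" ✓)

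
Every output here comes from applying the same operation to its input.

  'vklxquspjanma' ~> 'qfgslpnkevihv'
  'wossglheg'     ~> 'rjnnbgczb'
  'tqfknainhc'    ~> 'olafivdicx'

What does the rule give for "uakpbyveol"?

The transformation: shift every letter 5 places backward in the alphabet (wrapping around).
On "uakpbyveol" that produces "pvfkwtqzjg".

pvfkwtqzjg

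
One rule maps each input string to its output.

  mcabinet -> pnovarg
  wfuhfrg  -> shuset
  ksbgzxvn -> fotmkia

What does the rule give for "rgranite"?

In each case the input is transformed by: delete the first character, then shift every letter 13 places forward in the alphabet (wrapping around) — i.e. ROT13.
Applying both steps to "rgranite": "granite", then "tenavgr".

tenavgr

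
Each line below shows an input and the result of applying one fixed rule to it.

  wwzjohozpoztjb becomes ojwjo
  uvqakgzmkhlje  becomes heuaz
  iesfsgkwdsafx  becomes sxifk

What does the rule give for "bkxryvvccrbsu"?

rubrv

Each output is the input with this applied: keep one character in every 3, starting at position 1 (positions 1st, 4th, 7th, ...), then move the first 3 characters to the end (rotate left by 3).
Applying both steps to "bkxryvvccrbsu": "brvru", then "rubrv".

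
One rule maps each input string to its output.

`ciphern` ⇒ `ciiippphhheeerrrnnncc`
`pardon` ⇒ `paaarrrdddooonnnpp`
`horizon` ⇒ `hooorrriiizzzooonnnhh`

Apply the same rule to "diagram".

diiiaaagggrrraaammmdd

Looking at the pairs, the operation is to repeat every character 3 times, then move the first 2 characters to the end (rotate left by 2).
On "diagram": the first step gives "dddiiiaaagggrrraaammm", and the second then gives "diiiaaagggrrraaammmdd".
(Check on "pardon": → "pppaaarrrdddooonnn" → "paaarrrdddooonnnpp" ✓)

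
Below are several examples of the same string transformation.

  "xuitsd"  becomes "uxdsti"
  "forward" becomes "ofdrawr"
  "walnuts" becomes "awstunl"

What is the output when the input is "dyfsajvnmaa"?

ydaamnvjasf

Rule — move the first 2 characters to the end (rotate left by 2), then reverse the string.
Applying both steps to "dyfsajvnmaa": "fsajvnmaady", then "ydaamnvjasf".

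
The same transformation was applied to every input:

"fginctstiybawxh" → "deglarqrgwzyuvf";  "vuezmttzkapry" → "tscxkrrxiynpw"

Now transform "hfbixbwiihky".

fdzgvzuggfiw

What's happening: shift every letter 2 places backward in the alphabet (wrapping around).
Applying that to "hfbixbwiihky" gives "fdzgvzuggfiw".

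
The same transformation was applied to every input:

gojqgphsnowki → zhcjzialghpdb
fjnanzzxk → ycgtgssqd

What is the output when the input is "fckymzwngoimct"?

yvdrfspgzhbfvm

What's happening: shift every letter 7 places backward in the alphabet (wrapping around).
Doing the same to "fckymzwngoimct": "yvdrfspgzhbfvm".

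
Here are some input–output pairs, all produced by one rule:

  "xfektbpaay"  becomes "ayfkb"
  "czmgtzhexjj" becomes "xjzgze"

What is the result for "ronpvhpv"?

The transformation: move the last 3 characters to the front (rotate right by 3), then keep every other character starting from the first (positions 1st, 3rd, 5th, ...).
Starting from "ronpvhpv": after the first operation, "hpvronpv"; after the second, "hvop".

hvop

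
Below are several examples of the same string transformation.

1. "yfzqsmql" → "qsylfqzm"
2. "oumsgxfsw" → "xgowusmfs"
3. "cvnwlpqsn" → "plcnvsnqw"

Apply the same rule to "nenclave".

clneevna

The transformation: take characters alternately from the front and the back (1st, last, 2nd, 2nd-last, ...), then move the last 2 characters to the front (rotate right by 2).
On "nenclave": the first step gives "neevnacl", and the second then gives "clneevna".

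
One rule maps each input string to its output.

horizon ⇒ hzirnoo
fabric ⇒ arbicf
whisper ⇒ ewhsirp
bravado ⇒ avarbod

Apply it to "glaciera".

The pattern: sort the characters into alphabetical order, then take characters alternately from the front and the back (1st, last, 2nd, 2nd-last, ...).
"glaciera" → "aacegilr" → "aralcieg".

aralcieg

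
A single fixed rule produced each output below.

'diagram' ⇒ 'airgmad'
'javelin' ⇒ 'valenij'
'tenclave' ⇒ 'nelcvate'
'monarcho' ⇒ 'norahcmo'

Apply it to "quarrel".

Looking at the pairs, the operation is to move the first character to the end, then swap each adjacent pair of characters (1↔2, 3↔4, ...).
Starting from "quarrel": after the first operation, "uarrelq"; after the second, "aurrleq".
(Check on "javelin": → "avelinj" → "valenij" ✓)

aurrleq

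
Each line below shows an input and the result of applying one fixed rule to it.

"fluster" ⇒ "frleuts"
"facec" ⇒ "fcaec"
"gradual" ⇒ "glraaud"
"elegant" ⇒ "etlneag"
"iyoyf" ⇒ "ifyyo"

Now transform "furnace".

feucran

The pattern: take characters alternately from the front and the back (1st, last, 2nd, 2nd-last, ...).
"furnace" → "feucran".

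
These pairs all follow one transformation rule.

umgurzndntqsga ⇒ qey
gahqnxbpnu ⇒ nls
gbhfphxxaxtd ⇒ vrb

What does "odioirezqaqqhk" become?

ofi

Rule — shift every letter 2 places backward in the alphabet (wrapping around), then keep only the last 3 characters.
On "odioirezqaqqhk": the first step gives "mbgmgpcxoyoofi", and the second then gives "ofi".
(Check on "gahqnxbpnu": → "eyfolvznls" → "nls" ✓)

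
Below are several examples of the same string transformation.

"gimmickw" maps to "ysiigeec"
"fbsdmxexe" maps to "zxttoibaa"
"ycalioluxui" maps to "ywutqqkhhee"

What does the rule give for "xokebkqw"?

The pattern: shift every letter 4 places backward in the alphabet (wrapping around), then sort the characters into reverse alphabetical order.
Starting from "xokebkqw": after the first operation, "tkgaxgms"; after the second, "xtsmkgga".

xtsmkgga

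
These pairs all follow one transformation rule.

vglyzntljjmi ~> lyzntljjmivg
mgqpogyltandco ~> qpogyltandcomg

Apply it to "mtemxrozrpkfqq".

emxrozrpkfqqmt

The transformation: move the first 2 characters to the end (rotate left by 2).
Applying that to "mtemxrozrpkfqq" gives "emxrozrpkfqqmt".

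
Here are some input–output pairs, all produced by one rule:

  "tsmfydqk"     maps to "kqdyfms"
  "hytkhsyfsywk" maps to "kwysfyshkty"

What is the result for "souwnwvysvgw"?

Looking at the pairs, the operation is to reverse the string, then delete the last character.
Starting from "souwnwvysvgw": after the first operation, "wgvsyvwnwuos"; after the second, "wgvsyvwnwuo".
(Check on "tsmfydqk": → "kqdyfmst" → "kqdyfms" ✓)

wgvsyvwnwuo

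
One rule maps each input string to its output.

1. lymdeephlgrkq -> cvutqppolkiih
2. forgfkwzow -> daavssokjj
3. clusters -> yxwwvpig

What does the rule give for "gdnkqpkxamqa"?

What's happening: sort the characters into reverse alphabetical order, then shift every letter 4 places forward in the alphabet (wrapping around).
For "gdnkqpkxamqa", step one produces "xqqpnmkkgdaa"; step two turns that into "buutrqookhee".

buutrqookhee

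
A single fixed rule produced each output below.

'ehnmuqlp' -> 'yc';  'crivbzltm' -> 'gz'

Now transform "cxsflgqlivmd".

Each output is the input with this applied: shift every letter 13 places forward in the alphabet (wrapping around) — i.e. ROT13, then keep only the last 2 characters.
For "cxsflgqlivmd", step one produces "pkfsytdyvizq"; step two turns that into "zq".

zq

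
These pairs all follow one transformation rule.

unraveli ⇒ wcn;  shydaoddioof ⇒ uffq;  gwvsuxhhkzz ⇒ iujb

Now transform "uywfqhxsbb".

whzd

The rule is to shift every letter 2 places forward in the alphabet (wrapping around), then keep one character in every 3, starting at position 1 (positions 1st, 4th, 7th, ...).
Applying both steps to "uywfqhxsbb": "wayhsjzudd", then "whzd".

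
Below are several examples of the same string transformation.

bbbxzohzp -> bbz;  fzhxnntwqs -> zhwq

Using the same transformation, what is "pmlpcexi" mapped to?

mli

Each output is the input with this applied: swap each adjacent pair of characters (1↔2, 3↔4, ...), then keep one character in every 3, starting at position 1 (positions 1st, 4th, 7th, ...).
"pmlpcexi" → "mpplecix" → "mli".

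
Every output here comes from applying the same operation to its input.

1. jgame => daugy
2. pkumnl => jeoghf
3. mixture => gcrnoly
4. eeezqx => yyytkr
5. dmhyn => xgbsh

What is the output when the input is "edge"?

yxay

The rule is to shift every letter 6 places backward in the alphabet (wrapping around).
For "edge" the result is "yxay".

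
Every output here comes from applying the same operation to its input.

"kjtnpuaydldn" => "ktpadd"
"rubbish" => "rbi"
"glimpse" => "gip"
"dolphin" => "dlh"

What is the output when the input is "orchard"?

Looking at the pairs, the operation is to delete the last character, then keep every other character starting from the first (positions 1st, 3rd, 5th, ...).
"orchard" → "orchar" → "oca".

oca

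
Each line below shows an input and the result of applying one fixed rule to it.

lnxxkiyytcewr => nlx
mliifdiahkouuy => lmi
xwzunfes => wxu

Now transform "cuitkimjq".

uct

The rule is to swap each adjacent pair of characters (1↔2, 3↔4, ...), then keep only the first 3 characters.
For "cuitkimjq", step one produces "uctiikjmq"; step two turns that into "uct".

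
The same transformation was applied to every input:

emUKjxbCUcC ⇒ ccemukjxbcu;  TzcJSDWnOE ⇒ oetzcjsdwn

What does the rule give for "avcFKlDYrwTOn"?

In each case the input is transformed by: move the last 2 characters to the front (rotate right by 2), then convert every letter to lowercase.
Applying both steps to "avcFKlDYrwTOn": "OnavcFKlDYrwT", then "onavcfkldyrwt".

onavcfkldyrwt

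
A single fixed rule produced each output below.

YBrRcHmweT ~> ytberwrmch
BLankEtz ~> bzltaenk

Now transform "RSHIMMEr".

Each output is the input with this applied: take characters alternately from the front and the back (1st, last, 2nd, 2nd-last, ...), then convert every letter to lowercase.
"RSHIMMEr" → "RrSEHMIM" → "rrsehmim".

rrsehmim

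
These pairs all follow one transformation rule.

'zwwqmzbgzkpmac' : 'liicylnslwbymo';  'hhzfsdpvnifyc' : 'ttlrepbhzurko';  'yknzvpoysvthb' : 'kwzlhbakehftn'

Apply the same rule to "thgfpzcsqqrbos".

ftsrbloeccdnae

The transformation: shift every letter 12 places forward in the alphabet (wrapping around).
For "thgfpzcsqqrbos" the result is "ftsrbloeccdnae".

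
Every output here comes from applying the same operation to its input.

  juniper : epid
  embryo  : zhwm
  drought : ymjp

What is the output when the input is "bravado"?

wmvq

What's happening: shift every letter 5 places backward in the alphabet (wrapping around), then keep only the first 4 characters.
"bravado" → "wmvqvyj" → "wmvq".
(Check on "drought": → "ymjpbco" → "ymjp" ✓)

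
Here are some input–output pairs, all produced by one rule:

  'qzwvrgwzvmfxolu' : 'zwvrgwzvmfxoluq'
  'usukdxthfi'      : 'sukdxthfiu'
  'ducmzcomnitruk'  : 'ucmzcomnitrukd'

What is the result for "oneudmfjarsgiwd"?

What's happening: move the first character to the end.
Applying that to "oneudmfjarsgiwd" gives "neudmfjarsgiwdo".

neudmfjarsgiwdo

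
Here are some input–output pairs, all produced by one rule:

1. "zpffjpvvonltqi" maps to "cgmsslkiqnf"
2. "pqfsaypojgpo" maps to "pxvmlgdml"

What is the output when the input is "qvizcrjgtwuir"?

What's happening: delete the first 3 characters, then shift every letter 3 places backward in the alphabet (wrapping around).
Starting from "qvizcrjgtwuir": after the first operation, "zcrjgtwuir"; after the second, "wzogdqtrfo".

wzogdqtrfo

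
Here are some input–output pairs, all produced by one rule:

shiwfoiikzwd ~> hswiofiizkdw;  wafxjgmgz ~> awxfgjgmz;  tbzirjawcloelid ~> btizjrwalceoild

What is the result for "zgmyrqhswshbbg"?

gzymqrshswbhgb

The pattern: swap each adjacent pair of characters (1↔2, 3↔4, ...).
Doing the same to "zgmyrqhswshbbg": "gzymqrshswbhgb".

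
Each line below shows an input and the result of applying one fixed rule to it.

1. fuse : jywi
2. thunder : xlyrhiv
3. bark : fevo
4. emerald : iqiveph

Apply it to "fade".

jehi

In each case the input is transformed by: shift every letter 4 places forward in the alphabet (wrapping around).
On "fade" that produces "jehi".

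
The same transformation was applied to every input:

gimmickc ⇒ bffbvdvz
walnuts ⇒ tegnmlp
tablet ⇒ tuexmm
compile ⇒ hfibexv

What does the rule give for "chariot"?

The transformation: shift every letter 7 places backward in the alphabet (wrapping around), then move the first character to the end.
For "chariot", step one produces "vatkbhm"; step two turns that into "atkbhmv".

atkbhmv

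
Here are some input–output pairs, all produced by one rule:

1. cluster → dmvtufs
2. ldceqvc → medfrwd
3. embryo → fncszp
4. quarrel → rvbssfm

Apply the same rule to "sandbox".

In each case the input is transformed by: shift every letter 1 place forward in the alphabet (wrapping around).
Applying that to "sandbox" gives "tboecpy".

tboecpy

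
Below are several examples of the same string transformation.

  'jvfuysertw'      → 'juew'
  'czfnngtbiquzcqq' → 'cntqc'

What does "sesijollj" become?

sil

Rule — keep one character in every 3, starting at position 1 (positions 1st, 4th, 7th, ...).
For "sesijollj" the result is "sil".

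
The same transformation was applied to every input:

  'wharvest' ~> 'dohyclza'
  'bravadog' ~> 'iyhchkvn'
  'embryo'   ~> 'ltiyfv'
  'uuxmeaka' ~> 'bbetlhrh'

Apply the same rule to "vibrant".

The transformation: shift every letter 7 places forward in the alphabet (wrapping around).
So "vibrant" becomes "cpiyhua".

cpiyhua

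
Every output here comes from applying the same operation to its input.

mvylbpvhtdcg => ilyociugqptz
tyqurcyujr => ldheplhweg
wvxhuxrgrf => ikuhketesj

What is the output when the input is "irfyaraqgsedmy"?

The pattern: move the first character to the end, then shift every letter 13 places forward in the alphabet (wrapping around) — i.e. ROT13.
Applying that to "irfyaraqgsedmy" gives "eslnendtfrqzlv".

eslnendtfrqzlv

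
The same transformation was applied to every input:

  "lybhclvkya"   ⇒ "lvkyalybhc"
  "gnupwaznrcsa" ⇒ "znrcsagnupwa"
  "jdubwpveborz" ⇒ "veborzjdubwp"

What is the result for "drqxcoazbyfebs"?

zbyfebsdrqxcoa

Rule — swap the front and back halves of the string.
Doing the same to "drqxcoazbyfebs": "zbyfebsdrqxcoa".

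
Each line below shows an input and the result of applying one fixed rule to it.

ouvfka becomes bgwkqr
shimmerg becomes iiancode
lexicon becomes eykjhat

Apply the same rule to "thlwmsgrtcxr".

siocnpytnpdh

The transformation: shift every letter 4 places backward in the alphabet (wrapping around), then move the first 3 characters to the end (rotate left by 3).
Applying both steps to "thlwmsgrtcxr": "pdhsiocnpytn", then "siocnpytnpdh".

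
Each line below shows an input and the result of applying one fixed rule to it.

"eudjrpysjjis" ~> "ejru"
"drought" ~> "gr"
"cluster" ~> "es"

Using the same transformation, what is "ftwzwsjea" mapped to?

esw

Rule — sort the characters into alphabetical order, then keep one character in every 3, starting at position 2 (positions 2nd, 5th, 8th, ...).
Applying both steps to "ftwzwsjea": "aefjstwwz", then "esw".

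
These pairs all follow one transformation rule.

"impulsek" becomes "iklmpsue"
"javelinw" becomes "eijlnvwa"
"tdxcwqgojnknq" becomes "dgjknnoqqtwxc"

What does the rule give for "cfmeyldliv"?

Each output is the input with this applied: sort the characters into alphabetical order, then move the first character to the end.
On "cfmeyldliv": the first step gives "cdefillmvy", and the second then gives "defillmvyc".

defillmvyc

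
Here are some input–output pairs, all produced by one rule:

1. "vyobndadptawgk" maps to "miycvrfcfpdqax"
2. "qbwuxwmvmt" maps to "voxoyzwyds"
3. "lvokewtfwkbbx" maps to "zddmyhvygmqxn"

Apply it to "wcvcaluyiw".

ykawncexey

The transformation: reverse the string, then shift every letter 2 places forward in the alphabet (wrapping around).
Doing the same to "wcvcaluyiw": "ykawncexey".
(Check on "qbwuxwmvmt": → "tmvmwxuwbq" → "voxoyzwyds" ✓)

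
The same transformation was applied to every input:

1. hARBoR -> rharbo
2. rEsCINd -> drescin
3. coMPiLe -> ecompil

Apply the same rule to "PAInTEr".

What's happening: move the last character to the front, then convert every letter to lowercase.
So "PAInTEr" becomes "rpainte".

rpainte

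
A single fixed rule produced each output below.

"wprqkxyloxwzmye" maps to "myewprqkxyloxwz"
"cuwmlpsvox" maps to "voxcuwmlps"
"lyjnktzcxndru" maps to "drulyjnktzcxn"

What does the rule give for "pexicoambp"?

Looking at the pairs, the operation is to move the last 3 characters to the front (rotate right by 3).
So "pexicoambp" becomes "mbppexicoa".

mbppexicoa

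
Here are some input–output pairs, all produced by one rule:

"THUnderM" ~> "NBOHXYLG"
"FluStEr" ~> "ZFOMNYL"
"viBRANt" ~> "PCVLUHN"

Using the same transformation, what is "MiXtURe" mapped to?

GCRNOLY

The transformation: shift every letter 6 places backward in the alphabet (wrapping around), then convert every letter to uppercase.
"MiXtURe" → "GcRnOLy" → "GCRNOLY".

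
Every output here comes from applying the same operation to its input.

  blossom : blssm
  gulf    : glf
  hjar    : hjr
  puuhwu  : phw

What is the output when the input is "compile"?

In each case the input is transformed by: remove every vowel.
On "compile" that produces "cmpl".

cmpl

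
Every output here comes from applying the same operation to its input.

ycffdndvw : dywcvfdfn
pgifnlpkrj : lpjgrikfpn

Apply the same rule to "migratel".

Looking at the pairs, the operation is to take characters alternately from the front and the back (1st, last, 2nd, 2nd-last, ...), then move the last character to the front.
On "migratel": the first step gives "mliegtra", and the second then gives "amliegtr".

amliegtr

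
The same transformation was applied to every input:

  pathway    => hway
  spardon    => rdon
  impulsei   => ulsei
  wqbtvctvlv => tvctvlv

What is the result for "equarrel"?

arrel

What's happening: delete the first 3 characters.
"equarrel" → "arrel".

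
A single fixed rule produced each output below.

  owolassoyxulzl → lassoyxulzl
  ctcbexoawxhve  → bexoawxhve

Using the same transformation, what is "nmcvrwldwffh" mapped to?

vrwldwffh

The transformation: delete the first 3 characters.
Applying that to "nmcvrwldwffh" gives "vrwldwffh".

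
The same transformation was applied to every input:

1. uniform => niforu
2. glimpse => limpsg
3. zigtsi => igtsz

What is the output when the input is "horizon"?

The transformation: swap the first and last characters, then delete the first character.
"horizon" → "norizoh" → "orizoh".

orizoh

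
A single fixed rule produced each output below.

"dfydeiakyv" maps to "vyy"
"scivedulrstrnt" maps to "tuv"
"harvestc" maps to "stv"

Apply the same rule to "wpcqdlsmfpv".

svw

The transformation: sort the characters into alphabetical order, then keep only the last 3 characters.
Applying both steps to "wpcqdlsmfpv": "cdflmppqsvw", then "svw".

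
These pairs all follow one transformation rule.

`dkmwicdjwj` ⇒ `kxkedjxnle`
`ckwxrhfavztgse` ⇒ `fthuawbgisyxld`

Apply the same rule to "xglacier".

sfjdbmhy

The transformation: reverse the string, then shift every letter 1 place forward in the alphabet (wrapping around).
"xglacier" → "reicalgx" → "sfjdbmhy".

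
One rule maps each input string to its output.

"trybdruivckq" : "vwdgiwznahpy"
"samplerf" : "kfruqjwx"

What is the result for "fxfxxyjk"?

Rule — shift every letter 5 places forward in the alphabet (wrapping around), then swap the first and last characters.
Applying that to "fxfxxyjk" gives "pckccdok".

pckccdok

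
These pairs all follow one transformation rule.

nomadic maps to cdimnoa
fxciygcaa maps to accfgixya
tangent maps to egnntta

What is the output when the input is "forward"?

dforrwa

Each output is the input with this applied: sort the characters into alphabetical order, then move the first character to the end.
Working it through for "forward": intermediate "adforrw", final "dforrwa".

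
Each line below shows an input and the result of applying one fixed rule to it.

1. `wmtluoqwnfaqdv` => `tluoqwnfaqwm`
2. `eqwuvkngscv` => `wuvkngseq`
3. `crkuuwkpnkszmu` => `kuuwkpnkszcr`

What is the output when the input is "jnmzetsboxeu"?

What's happening: delete the last 2 characters, then move the first 2 characters to the end (rotate left by 2).
For "jnmzetsboxeu" the result is "mzetsboxjn".

mzetsboxjn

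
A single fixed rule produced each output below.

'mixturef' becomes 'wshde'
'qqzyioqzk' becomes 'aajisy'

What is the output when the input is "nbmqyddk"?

Looking at the pairs, the operation is to shift every letter 10 places forward in the alphabet (wrapping around), then delete the last 3 characters.
So "nbmqyddk" becomes "xlwai".

xlwai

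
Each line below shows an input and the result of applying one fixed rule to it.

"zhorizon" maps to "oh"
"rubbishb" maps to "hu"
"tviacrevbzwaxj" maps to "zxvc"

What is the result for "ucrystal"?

ac

Rule — swap the front and back halves of the string, then keep one character in every 3, starting at position 3 (positions 3rd, 6th, 9th, ...).
"ucrystal" → "stalucry" → "ac".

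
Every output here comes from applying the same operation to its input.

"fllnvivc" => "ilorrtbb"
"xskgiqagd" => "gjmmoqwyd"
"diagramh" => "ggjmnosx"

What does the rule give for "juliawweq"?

gkoprwacc

Looking at the pairs, the operation is to sort the characters into alphabetical order, then shift every letter 6 places forward in the alphabet (wrapping around).
Applying both steps to "juliawweq": "aeijlquww", then "gkoprwacc".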